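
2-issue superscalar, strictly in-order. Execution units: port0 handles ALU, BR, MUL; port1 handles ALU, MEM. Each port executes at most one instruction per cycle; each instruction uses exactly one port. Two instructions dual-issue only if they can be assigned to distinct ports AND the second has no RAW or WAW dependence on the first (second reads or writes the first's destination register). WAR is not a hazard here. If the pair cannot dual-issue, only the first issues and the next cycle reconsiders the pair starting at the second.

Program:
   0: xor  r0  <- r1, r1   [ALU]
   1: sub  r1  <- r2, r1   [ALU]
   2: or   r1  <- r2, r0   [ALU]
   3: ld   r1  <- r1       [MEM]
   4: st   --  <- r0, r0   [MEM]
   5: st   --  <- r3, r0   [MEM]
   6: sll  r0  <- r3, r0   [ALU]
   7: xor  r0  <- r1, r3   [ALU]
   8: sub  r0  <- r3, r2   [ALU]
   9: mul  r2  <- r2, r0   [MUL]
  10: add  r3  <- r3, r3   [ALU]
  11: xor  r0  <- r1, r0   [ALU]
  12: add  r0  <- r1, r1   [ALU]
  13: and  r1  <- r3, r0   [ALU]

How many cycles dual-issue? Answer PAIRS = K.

PAIRS = 3

  cy0 -> i0,i1 (xor.ALU/sub.ALU) 2-wide
  cy1 -> i2 (or.ALU) RAW+WAW r1
  cy2 -> i3 (ld.MEM) no-port MEM/MEM
  cy3 -> i4 (st.MEM) no-port MEM/MEM
  cy4 -> i5,i6 (st.MEM/sll.ALU) 2-wide
  cy5 -> i7 (xor.ALU) WAW r0
  cy6 -> i8 (sub.ALU) RAW r0
  cy7 -> i9,i10 (mul.MUL/add.ALU) 2-wide
  cy8 -> i11 (xor.ALU) WAW r0
  cy9 -> i12 (add.ALU) RAW r0
  cy10 -> i13 (and.ALU) tail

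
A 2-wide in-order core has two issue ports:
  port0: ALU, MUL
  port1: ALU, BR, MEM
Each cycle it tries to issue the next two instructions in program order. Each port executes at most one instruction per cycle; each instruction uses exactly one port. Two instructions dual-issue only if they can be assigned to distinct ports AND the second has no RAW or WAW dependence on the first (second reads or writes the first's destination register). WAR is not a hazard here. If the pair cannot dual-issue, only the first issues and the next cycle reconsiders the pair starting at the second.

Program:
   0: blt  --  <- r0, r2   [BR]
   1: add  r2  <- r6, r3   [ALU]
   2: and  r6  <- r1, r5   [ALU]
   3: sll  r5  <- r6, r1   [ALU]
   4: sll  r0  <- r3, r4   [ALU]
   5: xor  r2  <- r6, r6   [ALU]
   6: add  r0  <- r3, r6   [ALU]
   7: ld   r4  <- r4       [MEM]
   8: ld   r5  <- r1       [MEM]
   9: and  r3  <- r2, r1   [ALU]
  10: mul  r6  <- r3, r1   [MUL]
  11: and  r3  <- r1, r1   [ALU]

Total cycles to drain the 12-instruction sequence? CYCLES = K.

CYCLES = 7

0. blt.BR;add.ALU @i0&i1  | dual
1. and.ALU @i2  | RAW r6
2. sll.ALU;sll.ALU @i3&i4  | dual
3. xor.ALU;add.ALU @i5&i6  | dual
4. ld.MEM @i7  | no-port MEM/MEM
5. ld.MEM;and.ALU @i8&i9  | dual
6. mul.MUL;and.ALU @i10&i11  | dual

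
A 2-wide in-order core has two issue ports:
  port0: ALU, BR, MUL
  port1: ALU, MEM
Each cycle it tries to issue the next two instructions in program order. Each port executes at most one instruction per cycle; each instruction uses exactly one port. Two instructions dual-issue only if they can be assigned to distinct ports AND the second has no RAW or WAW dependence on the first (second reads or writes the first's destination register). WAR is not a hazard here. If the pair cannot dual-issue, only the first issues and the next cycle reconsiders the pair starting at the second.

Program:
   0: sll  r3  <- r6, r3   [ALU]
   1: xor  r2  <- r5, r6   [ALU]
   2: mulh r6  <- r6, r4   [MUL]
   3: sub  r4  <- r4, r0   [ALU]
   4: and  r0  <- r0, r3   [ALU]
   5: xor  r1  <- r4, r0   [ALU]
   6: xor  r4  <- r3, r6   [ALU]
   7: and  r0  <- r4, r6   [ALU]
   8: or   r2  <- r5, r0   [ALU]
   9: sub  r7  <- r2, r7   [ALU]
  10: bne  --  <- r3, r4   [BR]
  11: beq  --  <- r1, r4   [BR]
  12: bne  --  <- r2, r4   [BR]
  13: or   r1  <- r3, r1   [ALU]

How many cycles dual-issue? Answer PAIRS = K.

  cy0 -> i0,i1 (sll/xor) 2-wide
  cy1 -> i2,i3 (mulh/sub) 2-wide
  cy2 -> i4 (and) RAW r0
  cy3 -> i5,i6 (xor/xor) 2-wide
  cy4 -> i7 (and) RAW r0
  cy5 -> i8 (or) RAW r2
  cy6 -> i9,i10 (sub/bne) 2-wide
  cy7 -> i11 (beq) no-port BR/BR
  cy8 -> i12,i13 (bne/or) 2-wide

PAIRS = 5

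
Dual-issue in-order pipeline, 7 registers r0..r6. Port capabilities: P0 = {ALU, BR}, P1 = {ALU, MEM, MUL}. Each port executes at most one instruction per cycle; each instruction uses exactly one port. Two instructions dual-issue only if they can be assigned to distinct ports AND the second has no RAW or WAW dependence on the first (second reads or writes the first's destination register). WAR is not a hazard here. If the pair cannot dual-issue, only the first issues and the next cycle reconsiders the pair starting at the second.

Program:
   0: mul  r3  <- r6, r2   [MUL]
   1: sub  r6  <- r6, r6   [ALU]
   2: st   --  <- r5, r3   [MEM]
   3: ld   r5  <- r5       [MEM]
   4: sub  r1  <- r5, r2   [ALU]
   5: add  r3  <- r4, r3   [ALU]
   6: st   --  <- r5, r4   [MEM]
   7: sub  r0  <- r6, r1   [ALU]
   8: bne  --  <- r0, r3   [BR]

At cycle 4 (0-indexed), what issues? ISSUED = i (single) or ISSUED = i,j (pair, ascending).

c0: i0,i1 mul.MUL/sub.ALU  pair
c1: i2 st.MEM  no-port MEM/MEM
c2: i3 ld.MEM  RAW r5
c3: i4,i5 sub.ALU/add.ALU  pair
c4: i6,i7 st.MEM/sub.ALU  pair
c5: i8 bne.BR  tail

ISSUED = 6,7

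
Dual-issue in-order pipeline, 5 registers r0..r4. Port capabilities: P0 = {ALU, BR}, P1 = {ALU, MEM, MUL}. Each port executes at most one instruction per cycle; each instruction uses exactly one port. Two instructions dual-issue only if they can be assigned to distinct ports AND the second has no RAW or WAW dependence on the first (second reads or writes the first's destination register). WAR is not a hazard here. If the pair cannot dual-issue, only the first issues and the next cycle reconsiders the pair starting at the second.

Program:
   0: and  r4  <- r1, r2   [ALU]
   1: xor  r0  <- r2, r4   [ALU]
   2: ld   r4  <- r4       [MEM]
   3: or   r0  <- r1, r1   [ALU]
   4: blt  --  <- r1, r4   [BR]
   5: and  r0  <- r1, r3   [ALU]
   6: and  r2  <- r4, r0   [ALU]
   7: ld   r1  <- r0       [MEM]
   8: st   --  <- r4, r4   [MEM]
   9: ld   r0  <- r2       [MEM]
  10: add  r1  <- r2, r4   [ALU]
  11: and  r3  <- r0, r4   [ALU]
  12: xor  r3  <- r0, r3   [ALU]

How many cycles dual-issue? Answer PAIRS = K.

PAIRS = 4

[0] i0  and.ALU  -- RAW r4
[1] i1,i2  xor.ALU;ld.MEM  -- dual
[2] i3,i4  or.ALU;blt.BR  -- dual
[3] i5  and.ALU  -- RAW r0
[4] i6,i7  and.ALU;ld.MEM  -- dual
[5] i8  st.MEM  -- no-port MEM/MEM
[6] i9,i10  ld.MEM;add.ALU  -- dual
[7] i11  and.ALU  -- RAW+WAW r3
[8] i12  xor.ALU  -- tail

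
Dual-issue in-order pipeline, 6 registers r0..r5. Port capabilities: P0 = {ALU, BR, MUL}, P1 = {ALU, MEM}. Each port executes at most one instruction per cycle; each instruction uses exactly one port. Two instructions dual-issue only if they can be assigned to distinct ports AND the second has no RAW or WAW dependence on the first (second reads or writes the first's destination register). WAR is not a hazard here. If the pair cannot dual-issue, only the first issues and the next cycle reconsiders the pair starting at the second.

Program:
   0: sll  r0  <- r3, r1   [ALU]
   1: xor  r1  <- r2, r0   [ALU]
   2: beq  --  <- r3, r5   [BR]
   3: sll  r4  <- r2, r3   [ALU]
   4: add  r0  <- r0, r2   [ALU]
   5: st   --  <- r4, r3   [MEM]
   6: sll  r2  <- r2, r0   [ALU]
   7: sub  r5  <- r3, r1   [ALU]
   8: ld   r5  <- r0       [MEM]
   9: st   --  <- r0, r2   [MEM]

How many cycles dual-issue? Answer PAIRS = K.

  cy0 -> i0 (sll.ALU) RAW r0
  cy1 -> i1/i2 (xor.ALU/beq.BR) dual
  cy2 -> i3/i4 (sll.ALU/add.ALU) dual
  cy3 -> i5/i6 (st.MEM/sll.ALU) dual
  cy4 -> i7 (sub.ALU) WAW r5
  cy5 -> i8 (ld.MEM) no-port MEM/MEM
  cy6 -> i9 (st.MEM) tail

PAIRS = 3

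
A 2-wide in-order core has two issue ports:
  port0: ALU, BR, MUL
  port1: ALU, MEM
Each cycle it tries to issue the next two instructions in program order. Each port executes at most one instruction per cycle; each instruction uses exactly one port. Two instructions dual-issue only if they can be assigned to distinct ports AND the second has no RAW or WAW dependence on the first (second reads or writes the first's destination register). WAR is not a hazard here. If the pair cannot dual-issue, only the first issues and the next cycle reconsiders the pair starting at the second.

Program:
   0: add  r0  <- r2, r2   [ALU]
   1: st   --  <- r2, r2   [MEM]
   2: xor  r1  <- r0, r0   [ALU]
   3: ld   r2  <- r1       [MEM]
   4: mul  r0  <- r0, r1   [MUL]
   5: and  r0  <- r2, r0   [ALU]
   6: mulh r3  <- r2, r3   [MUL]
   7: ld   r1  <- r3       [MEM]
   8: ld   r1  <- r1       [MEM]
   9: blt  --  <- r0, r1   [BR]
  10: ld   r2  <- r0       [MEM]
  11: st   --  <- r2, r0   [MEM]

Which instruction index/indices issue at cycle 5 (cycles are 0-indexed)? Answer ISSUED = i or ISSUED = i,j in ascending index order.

ISSUED = 8

0. add st @i0+i1  | pair
1. xor @i2  | RAW r1
2. ld mul @i3+i4  | pair
3. and mulh @i5+i6  | pair
4. ld @i7  | no-port MEM/MEM
5. ld @i8  | RAW r1
6. blt ld @i9+i10  | pair
7. st @i11  | tail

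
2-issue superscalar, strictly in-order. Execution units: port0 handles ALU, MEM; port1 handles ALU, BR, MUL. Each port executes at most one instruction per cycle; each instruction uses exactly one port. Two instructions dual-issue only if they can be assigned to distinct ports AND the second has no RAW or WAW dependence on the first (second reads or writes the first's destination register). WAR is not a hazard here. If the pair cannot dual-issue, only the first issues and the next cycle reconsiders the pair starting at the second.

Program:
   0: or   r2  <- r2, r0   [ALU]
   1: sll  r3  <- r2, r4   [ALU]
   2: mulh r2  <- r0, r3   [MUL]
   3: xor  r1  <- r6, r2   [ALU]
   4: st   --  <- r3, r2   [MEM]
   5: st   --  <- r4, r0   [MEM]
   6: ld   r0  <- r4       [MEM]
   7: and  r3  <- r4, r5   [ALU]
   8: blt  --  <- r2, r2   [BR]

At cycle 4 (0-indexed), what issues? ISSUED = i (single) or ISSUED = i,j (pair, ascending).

ISSUED = 5

t=0 i0:or.ALU ; RAW r2
t=1 i1:sll.ALU ; RAW r3
t=2 i2:mulh.MUL ; RAW r2
t=3 i3&i4:xor.ALU st.MEM ; pair
t=4 i5:st.MEM ; no-port MEM/MEM
t=5 i6&i7:ld.MEM and.ALU ; pair
t=6 i8:blt.BR ; tail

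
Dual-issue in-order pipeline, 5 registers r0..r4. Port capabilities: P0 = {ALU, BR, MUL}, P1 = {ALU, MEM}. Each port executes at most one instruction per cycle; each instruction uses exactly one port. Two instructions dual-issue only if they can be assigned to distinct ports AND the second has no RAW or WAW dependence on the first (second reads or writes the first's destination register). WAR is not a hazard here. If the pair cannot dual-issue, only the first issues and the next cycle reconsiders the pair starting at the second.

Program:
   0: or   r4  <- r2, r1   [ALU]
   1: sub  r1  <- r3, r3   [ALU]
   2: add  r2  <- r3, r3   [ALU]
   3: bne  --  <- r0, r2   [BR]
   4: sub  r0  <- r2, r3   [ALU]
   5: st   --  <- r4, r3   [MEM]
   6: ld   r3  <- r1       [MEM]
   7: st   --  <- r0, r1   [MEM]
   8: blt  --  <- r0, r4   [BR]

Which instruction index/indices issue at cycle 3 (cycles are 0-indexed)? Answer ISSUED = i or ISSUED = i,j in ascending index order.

[0] i0/i1  or.ALU+sub.ALU  -- dual
[1] i2  add.ALU  -- RAW r2
[2] i3/i4  bne.BR+sub.ALU  -- dual
[3] i5  st.MEM  -- no-port MEM/MEM
[4] i6  ld.MEM  -- no-port MEM/MEM
[5] i7/i8  st.MEM+blt.BR  -- dual

ISSUED = 5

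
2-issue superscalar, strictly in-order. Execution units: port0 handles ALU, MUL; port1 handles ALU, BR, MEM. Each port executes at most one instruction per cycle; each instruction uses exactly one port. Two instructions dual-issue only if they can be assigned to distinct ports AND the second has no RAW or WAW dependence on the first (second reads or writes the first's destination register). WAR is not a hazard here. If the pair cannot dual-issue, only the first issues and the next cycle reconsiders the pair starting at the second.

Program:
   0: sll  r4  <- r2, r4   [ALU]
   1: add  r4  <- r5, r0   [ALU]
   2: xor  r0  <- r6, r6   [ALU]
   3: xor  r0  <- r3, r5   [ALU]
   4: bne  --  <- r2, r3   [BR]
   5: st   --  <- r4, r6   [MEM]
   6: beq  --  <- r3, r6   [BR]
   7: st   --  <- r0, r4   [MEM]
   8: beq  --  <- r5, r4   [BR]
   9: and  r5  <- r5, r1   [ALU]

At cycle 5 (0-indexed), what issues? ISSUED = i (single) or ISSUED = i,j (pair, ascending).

  cy0 -> i0 (sll.ALU) WAW r4
  cy1 -> i1/i2 (add.ALU;xor.ALU) pair
  cy2 -> i3/i4 (xor.ALU;bne.BR) pair
  cy3 -> i5 (st.MEM) no-port MEM/BR
  cy4 -> i6 (beq.BR) no-port BR/MEM
  cy5 -> i7 (st.MEM) no-port MEM/BR
  cy6 -> i8/i9 (beq.BR;and.ALU) pair

ISSUED = 7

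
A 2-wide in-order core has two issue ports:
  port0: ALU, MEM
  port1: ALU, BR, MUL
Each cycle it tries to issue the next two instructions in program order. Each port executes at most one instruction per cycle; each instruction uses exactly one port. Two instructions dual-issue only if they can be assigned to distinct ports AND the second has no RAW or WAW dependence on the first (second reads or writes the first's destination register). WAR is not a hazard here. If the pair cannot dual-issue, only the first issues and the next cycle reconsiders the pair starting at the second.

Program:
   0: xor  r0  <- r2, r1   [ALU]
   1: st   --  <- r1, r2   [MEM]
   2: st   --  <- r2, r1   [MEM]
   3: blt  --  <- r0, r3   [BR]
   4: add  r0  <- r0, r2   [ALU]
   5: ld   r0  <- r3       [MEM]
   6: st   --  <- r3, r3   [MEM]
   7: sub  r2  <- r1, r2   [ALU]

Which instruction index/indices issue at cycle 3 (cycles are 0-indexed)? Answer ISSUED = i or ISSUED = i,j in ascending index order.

0. xor.ALU;st.MEM @i0,i1  | pair
1. st.MEM;blt.BR @i2,i3  | pair
2. add.ALU @i4  | WAW r0
3. ld.MEM @i5  | no-port MEM/MEM
4. st.MEM;sub.ALU @i6,i7  | pair

ISSUED = 5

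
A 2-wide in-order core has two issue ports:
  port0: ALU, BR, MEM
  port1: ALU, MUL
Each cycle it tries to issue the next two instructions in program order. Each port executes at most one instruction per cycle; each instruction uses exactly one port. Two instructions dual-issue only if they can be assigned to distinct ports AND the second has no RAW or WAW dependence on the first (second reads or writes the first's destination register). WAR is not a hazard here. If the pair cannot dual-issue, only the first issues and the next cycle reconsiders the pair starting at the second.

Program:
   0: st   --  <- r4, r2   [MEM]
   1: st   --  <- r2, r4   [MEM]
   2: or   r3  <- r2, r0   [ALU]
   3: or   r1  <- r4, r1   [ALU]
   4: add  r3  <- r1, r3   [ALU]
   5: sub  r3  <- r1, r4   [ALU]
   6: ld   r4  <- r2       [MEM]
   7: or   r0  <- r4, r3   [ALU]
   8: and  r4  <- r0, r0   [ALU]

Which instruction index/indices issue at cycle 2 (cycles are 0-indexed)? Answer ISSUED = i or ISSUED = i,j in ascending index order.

ISSUED = 3

c0: i0 st  no-port MEM/MEM
c1: i1,i2 st;or  2-wide
c2: i3 or  RAW r1
c3: i4 add  WAW r3
c4: i5,i6 sub;ld  2-wide
c5: i7 or  RAW r0
c6: i8 and  tail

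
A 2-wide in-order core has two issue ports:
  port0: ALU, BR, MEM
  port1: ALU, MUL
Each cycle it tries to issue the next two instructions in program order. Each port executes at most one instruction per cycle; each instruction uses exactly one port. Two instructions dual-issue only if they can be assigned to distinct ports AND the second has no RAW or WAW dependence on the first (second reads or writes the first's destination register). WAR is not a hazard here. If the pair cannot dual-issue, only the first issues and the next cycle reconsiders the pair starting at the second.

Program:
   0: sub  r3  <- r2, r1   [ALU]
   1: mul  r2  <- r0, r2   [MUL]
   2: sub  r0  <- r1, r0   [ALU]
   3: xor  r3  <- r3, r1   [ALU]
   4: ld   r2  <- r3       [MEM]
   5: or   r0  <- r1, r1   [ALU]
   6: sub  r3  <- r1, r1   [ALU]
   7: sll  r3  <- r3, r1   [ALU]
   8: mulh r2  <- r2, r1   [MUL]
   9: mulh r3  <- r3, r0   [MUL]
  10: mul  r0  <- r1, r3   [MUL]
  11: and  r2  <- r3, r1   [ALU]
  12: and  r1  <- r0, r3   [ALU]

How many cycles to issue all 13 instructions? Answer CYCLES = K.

CYCLES = 8

t=0 i0,i1:sub.ALU mul.MUL ; dual
t=1 i2,i3:sub.ALU xor.ALU ; dual
t=2 i4,i5:ld.MEM or.ALU ; dual
t=3 i6:sub.ALU ; RAW+WAW r3
t=4 i7,i8:sll.ALU mulh.MUL ; dual
t=5 i9:mulh.MUL ; no-port MUL/MUL
t=6 i10,i11:mul.MUL and.ALU ; dual
t=7 i12:and.ALU ; tail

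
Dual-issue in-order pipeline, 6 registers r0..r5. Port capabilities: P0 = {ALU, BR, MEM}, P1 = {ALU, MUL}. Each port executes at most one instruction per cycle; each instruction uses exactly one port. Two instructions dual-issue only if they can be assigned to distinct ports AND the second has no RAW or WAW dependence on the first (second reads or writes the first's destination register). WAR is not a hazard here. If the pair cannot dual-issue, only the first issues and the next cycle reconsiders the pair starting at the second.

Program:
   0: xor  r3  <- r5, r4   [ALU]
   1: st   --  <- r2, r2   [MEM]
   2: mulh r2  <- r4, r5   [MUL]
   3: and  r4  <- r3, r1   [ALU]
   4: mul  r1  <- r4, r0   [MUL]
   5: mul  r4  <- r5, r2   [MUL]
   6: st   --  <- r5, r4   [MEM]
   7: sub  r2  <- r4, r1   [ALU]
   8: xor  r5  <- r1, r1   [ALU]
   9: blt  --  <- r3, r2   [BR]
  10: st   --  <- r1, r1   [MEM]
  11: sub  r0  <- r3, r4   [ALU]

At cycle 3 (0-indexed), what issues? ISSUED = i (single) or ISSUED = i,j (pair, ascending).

#0 head=0: xor.ALU;st.MEM i0&i1 2-wide
#1 head=2: mulh.MUL;and.ALU i2&i3 2-wide
#2 head=4: mul.MUL i4 no-port MUL/MUL
#3 head=5: mul.MUL i5 RAW r4
#4 head=6: st.MEM;sub.ALU i6&i7 2-wide
#5 head=8: xor.ALU;blt.BR i8&i9 2-wide
#6 head=10: st.MEM;sub.ALU i10&i11 2-wide

ISSUED = 5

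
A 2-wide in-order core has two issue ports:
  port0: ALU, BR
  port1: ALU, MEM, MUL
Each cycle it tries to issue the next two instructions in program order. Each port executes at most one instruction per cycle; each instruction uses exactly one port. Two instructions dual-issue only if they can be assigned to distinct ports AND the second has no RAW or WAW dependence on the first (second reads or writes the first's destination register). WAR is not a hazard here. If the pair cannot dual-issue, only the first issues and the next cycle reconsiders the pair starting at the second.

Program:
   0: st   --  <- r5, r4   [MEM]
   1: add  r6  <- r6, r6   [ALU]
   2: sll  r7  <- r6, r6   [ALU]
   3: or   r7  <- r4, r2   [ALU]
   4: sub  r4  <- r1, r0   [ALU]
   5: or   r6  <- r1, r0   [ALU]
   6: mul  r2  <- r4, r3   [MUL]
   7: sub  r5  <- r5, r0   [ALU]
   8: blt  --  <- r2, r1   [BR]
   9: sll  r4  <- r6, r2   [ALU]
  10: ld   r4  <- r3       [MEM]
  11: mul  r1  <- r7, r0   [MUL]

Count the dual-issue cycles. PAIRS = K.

PAIRS = 4

  cy0 -> i0&i1 (st.MEM+add.ALU) pair
  cy1 -> i2 (sll.ALU) WAW r7
  cy2 -> i3&i4 (or.ALU+sub.ALU) pair
  cy3 -> i5&i6 (or.ALU+mul.MUL) pair
  cy4 -> i7&i8 (sub.ALU+blt.BR) pair
  cy5 -> i9 (sll.ALU) WAW r4
  cy6 -> i10 (ld.MEM) no-port MEM/MUL
  cy7 -> i11 (mul.MUL) tail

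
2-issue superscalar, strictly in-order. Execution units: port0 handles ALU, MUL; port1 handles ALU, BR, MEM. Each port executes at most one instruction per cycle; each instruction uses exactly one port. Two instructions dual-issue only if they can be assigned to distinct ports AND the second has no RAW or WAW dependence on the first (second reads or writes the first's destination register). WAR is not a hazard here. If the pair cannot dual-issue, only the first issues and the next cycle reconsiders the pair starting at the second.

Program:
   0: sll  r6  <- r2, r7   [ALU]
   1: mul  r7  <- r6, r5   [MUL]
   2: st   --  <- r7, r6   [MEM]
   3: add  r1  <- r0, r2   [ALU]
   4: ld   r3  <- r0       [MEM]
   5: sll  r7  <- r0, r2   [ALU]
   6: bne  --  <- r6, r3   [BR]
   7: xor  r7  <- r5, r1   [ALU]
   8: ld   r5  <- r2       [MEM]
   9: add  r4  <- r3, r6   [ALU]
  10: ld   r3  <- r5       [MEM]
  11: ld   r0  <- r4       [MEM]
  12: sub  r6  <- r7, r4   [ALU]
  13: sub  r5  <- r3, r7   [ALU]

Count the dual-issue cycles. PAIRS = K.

#0 head=0: sll.ALU i0 RAW r6
#1 head=1: mul.MUL i1 RAW r7
#2 head=2: st.MEM add.ALU i2/i3 2-wide
#3 head=4: ld.MEM sll.ALU i4/i5 2-wide
#4 head=6: bne.BR xor.ALU i6/i7 2-wide
#5 head=8: ld.MEM add.ALU i8/i9 2-wide
#6 head=10: ld.MEM i10 no-port MEM/MEM
#7 head=11: ld.MEM sub.ALU i11/i12 2-wide
#8 head=13: sub.ALU i13 tail

PAIRS = 5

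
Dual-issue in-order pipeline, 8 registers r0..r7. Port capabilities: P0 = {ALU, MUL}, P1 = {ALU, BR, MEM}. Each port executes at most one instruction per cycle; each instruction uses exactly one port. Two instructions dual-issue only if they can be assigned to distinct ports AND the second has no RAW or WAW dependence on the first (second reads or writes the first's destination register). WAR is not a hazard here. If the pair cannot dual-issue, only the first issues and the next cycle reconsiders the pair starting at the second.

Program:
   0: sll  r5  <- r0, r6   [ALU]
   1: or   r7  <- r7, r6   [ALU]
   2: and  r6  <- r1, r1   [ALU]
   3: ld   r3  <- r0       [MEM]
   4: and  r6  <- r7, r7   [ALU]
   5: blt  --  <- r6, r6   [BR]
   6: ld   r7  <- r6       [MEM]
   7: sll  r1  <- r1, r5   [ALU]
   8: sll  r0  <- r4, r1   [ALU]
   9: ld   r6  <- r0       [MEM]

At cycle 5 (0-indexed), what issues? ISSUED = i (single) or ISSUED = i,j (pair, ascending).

t=0 i0+i1:sll+or ; 2-wide
t=1 i2+i3:and+ld ; 2-wide
t=2 i4:and ; RAW r6
t=3 i5:blt ; no-port BR/MEM
t=4 i6+i7:ld+sll ; 2-wide
t=5 i8:sll ; RAW r0
t=6 i9:ld ; tail

ISSUED = 8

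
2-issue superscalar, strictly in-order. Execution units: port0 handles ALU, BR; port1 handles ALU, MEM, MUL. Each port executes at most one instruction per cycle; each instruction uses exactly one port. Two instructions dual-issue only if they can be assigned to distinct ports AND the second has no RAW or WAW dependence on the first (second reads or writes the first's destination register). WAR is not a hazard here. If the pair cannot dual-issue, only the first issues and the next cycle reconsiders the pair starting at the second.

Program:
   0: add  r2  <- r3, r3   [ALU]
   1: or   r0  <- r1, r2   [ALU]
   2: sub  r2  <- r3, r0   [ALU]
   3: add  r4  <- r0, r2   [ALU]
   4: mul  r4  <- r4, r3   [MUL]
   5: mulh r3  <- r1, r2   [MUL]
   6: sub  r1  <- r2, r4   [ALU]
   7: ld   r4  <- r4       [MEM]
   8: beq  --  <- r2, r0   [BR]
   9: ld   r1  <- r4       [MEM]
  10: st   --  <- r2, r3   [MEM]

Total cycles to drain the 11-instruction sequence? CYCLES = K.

#0 head=0: add i0 RAW r2
#1 head=1: or i1 RAW r0
#2 head=2: sub i2 RAW r2
#3 head=3: add i3 RAW+WAW r4
#4 head=4: mul i4 no-port MUL/MUL
#5 head=5: mulh/sub i5+i6 2-wide
#6 head=7: ld/beq i7+i8 2-wide
#7 head=9: ld i9 no-port MEM/MEM
#8 head=10: st i10 tail

CYCLES = 9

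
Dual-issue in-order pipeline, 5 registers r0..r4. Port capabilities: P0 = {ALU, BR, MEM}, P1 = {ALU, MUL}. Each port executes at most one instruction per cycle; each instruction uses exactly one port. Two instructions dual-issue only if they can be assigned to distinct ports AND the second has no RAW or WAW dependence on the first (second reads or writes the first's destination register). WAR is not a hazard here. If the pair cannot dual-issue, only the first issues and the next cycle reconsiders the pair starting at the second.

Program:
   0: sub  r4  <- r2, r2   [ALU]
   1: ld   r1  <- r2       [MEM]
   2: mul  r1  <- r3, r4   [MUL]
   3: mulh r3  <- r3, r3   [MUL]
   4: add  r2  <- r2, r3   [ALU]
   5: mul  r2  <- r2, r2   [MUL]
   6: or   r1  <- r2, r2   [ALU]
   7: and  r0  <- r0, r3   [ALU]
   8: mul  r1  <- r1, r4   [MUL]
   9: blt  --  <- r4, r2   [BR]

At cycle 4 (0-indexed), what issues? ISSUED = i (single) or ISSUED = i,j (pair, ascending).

ISSUED = 5

t=0 i0,i1:sub.ALU ld.MEM ; pair
t=1 i2:mul.MUL ; no-port MUL/MUL
t=2 i3:mulh.MUL ; RAW r3
t=3 i4:add.ALU ; RAW+WAW r2
t=4 i5:mul.MUL ; RAW r2
t=5 i6,i7:or.ALU and.ALU ; pair
t=6 i8,i9:mul.MUL blt.BR ; pair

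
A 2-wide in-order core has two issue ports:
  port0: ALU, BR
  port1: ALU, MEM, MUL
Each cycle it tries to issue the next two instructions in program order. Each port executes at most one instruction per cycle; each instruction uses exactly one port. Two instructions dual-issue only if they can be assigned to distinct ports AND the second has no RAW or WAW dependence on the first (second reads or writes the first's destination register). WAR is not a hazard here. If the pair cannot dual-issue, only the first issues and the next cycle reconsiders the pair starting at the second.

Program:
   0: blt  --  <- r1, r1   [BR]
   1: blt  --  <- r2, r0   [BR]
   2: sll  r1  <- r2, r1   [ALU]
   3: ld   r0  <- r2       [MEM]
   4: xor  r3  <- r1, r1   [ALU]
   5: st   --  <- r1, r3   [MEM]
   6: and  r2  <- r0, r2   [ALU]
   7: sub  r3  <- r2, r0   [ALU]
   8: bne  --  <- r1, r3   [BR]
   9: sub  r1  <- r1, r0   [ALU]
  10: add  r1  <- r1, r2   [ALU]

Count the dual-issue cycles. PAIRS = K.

PAIRS = 4

  cy0 -> i0 (blt) no-port BR/BR
  cy1 -> i1+i2 (blt+sll) pair
  cy2 -> i3+i4 (ld+xor) pair
  cy3 -> i5+i6 (st+and) pair
  cy4 -> i7 (sub) RAW r3
  cy5 -> i8+i9 (bne+sub) pair
  cy6 -> i10 (add) tail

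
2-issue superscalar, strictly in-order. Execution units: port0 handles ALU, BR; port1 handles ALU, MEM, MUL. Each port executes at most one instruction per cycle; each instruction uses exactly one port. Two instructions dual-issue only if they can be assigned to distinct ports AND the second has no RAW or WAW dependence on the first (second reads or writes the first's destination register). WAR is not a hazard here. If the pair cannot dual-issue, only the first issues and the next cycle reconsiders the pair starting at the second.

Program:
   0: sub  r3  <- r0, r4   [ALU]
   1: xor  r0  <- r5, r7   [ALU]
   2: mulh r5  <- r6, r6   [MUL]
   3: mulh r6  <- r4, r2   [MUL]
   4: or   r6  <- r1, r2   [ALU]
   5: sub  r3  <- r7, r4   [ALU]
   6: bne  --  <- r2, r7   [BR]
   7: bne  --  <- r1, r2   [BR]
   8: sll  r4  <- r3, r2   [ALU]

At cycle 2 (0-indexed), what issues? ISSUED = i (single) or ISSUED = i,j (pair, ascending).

#0 head=0: sub.ALU+xor.ALU i0/i1 pair
#1 head=2: mulh.MUL i2 no-port MUL/MUL
#2 head=3: mulh.MUL i3 WAW r6
#3 head=4: or.ALU+sub.ALU i4/i5 pair
#4 head=6: bne.BR i6 no-port BR/BR
#5 head=7: bne.BR+sll.ALU i7/i8 pair

ISSUED = 3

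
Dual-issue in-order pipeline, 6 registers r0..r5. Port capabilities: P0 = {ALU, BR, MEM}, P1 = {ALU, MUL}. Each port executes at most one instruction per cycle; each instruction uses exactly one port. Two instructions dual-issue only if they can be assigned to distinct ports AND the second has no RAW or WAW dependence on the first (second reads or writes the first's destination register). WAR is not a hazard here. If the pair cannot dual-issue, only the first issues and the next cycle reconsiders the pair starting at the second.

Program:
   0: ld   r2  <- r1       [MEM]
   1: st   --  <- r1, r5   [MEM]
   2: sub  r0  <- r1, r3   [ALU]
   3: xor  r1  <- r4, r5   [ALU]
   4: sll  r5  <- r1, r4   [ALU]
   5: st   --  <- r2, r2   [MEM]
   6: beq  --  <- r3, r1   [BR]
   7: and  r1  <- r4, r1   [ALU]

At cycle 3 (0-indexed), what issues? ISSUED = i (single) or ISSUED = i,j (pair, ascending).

ISSUED = 4,5

  cy0 -> i0 (ld) no-port MEM/MEM
  cy1 -> i1/i2 (st+sub) pair
  cy2 -> i3 (xor) RAW r1
  cy3 -> i4/i5 (sll+st) pair
  cy4 -> i6/i7 (beq+and) pair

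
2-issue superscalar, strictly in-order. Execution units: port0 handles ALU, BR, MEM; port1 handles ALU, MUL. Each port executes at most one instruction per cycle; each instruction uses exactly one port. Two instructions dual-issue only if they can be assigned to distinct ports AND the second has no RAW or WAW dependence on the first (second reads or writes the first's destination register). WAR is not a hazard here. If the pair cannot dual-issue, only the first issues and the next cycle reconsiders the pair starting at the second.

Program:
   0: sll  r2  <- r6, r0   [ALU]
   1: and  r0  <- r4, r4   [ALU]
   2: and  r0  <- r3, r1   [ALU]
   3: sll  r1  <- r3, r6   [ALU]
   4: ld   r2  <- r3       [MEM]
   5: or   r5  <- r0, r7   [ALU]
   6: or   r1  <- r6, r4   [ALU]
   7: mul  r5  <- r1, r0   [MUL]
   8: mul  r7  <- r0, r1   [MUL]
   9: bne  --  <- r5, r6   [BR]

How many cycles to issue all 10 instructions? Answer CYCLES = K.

CYCLES = 6

#0 head=0: sll;and i0+i1 2-wide
#1 head=2: and;sll i2+i3 2-wide
#2 head=4: ld;or i4+i5 2-wide
#3 head=6: or i6 RAW r1
#4 head=7: mul i7 no-port MUL/MUL
#5 head=8: mul;bne i8+i9 2-wide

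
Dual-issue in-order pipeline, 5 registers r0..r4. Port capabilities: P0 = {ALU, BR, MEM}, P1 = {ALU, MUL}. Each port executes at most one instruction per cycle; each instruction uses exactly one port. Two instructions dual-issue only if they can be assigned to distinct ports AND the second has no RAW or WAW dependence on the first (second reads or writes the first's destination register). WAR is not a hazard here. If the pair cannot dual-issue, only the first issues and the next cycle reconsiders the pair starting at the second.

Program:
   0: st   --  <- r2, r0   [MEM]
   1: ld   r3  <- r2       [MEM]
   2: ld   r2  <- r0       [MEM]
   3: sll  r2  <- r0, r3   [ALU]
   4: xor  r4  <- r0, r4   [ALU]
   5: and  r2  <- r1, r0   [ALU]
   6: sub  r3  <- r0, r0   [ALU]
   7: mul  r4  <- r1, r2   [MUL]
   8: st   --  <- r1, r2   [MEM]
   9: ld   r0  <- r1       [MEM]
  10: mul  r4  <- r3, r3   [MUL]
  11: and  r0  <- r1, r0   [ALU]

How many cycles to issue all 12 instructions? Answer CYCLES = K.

#0 head=0: st i0 no-port MEM/MEM
#1 head=1: ld i1 no-port MEM/MEM
#2 head=2: ld i2 WAW r2
#3 head=3: sll+xor i3+i4 2-wide
#4 head=5: and+sub i5+i6 2-wide
#5 head=7: mul+st i7+i8 2-wide
#6 head=9: ld+mul i9+i10 2-wide
#7 head=11: and i11 tail

CYCLES = 8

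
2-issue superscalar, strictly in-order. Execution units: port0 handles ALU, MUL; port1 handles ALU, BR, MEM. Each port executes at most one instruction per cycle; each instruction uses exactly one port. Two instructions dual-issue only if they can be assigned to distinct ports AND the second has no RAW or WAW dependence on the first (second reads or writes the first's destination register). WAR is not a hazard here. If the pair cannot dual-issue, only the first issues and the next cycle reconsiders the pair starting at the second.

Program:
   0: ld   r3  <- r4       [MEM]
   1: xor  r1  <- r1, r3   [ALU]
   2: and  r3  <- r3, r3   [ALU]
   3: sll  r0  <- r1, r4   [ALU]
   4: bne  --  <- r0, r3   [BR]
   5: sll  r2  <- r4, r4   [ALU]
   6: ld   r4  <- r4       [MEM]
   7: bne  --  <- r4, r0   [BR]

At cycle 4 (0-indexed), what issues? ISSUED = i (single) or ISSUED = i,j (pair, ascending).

t=0 i0:ld ; RAW r3
t=1 i1+i2:xor and ; 2-wide
t=2 i3:sll ; RAW r0
t=3 i4+i5:bne sll ; 2-wide
t=4 i6:ld ; no-port MEM/BR
t=5 i7:bne ; tail

ISSUED = 6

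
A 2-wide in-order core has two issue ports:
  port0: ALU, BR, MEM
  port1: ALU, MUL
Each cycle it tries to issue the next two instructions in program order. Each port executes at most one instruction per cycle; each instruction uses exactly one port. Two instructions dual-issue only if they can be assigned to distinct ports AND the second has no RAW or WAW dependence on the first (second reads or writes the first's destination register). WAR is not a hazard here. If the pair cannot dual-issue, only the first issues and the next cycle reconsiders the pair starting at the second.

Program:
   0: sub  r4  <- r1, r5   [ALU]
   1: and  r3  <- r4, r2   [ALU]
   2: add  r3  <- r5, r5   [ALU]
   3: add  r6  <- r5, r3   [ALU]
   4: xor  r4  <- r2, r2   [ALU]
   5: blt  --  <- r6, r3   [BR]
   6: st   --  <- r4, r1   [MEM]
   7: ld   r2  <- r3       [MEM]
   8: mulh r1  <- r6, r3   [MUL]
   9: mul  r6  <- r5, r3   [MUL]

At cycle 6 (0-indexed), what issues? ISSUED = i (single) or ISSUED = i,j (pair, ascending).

ISSUED = 7,8

t=0 i0:sub.ALU ; RAW r4
t=1 i1:and.ALU ; WAW r3
t=2 i2:add.ALU ; RAW r3
t=3 i3/i4:add.ALU+xor.ALU ; 2-wide
t=4 i5:blt.BR ; no-port BR/MEM
t=5 i6:st.MEM ; no-port MEM/MEM
t=6 i7/i8:ld.MEM+mulh.MUL ; 2-wide
t=7 i9:mul.MUL ; tail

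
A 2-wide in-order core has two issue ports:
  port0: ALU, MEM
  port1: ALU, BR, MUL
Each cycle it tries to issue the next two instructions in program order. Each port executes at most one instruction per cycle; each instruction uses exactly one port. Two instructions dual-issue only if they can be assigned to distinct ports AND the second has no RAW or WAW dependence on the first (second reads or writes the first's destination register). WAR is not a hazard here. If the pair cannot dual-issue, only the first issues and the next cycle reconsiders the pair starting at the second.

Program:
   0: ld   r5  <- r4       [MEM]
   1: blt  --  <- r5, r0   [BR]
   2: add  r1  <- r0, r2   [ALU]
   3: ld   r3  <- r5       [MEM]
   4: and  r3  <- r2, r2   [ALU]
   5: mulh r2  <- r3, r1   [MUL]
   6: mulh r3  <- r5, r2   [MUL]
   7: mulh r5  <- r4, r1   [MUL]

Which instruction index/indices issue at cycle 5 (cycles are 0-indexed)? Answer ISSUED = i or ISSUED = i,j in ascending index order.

0. ld @i0  | RAW r5
1. blt/add @i1,i2  | pair
2. ld @i3  | WAW r3
3. and @i4  | RAW r3
4. mulh @i5  | no-port MUL/MUL
5. mulh @i6  | no-port MUL/MUL
6. mulh @i7  | tail

ISSUED = 6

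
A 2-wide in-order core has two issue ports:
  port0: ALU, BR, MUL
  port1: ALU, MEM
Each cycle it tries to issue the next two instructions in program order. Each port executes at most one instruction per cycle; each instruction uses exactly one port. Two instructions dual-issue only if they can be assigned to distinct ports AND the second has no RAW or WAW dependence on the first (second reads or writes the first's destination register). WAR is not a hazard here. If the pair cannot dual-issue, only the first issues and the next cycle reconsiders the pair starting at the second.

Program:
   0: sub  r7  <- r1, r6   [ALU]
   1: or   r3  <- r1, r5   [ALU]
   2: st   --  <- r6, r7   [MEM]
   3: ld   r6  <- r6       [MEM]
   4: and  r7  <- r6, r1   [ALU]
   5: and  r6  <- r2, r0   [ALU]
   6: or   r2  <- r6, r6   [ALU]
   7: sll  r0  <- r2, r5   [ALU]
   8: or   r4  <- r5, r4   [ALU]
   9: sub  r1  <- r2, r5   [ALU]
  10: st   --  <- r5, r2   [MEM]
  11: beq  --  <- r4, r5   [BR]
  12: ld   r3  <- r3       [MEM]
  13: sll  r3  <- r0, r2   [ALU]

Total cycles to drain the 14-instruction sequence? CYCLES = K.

0. sub;or @i0/i1  | pair
1. st @i2  | no-port MEM/MEM
2. ld @i3  | RAW r6
3. and;and @i4/i5  | pair
4. or @i6  | RAW r2
5. sll;or @i7/i8  | pair
6. sub;st @i9/i10  | pair
7. beq;ld @i11/i12  | pair
8. sll @i13  | tail

CYCLES = 9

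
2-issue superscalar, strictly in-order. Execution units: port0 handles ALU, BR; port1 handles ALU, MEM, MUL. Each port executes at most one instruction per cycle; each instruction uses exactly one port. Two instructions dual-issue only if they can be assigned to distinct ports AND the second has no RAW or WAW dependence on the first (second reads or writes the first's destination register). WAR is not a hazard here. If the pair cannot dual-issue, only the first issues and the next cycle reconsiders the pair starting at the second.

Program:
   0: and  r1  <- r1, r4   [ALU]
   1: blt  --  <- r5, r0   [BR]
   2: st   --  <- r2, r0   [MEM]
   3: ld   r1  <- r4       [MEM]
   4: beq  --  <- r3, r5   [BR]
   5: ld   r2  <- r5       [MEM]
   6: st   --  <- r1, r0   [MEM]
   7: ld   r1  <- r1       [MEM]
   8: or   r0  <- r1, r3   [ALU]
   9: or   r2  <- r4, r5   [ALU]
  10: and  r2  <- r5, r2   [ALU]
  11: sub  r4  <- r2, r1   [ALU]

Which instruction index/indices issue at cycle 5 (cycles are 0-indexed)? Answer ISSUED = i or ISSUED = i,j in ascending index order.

t=0 i0/i1:and.ALU blt.BR ; 2-wide
t=1 i2:st.MEM ; no-port MEM/MEM
t=2 i3/i4:ld.MEM beq.BR ; 2-wide
t=3 i5:ld.MEM ; no-port MEM/MEM
t=4 i6:st.MEM ; no-port MEM/MEM
t=5 i7:ld.MEM ; RAW r1
t=6 i8/i9:or.ALU or.ALU ; 2-wide
t=7 i10:and.ALU ; RAW r2
t=8 i11:sub.ALU ; tail

ISSUED = 7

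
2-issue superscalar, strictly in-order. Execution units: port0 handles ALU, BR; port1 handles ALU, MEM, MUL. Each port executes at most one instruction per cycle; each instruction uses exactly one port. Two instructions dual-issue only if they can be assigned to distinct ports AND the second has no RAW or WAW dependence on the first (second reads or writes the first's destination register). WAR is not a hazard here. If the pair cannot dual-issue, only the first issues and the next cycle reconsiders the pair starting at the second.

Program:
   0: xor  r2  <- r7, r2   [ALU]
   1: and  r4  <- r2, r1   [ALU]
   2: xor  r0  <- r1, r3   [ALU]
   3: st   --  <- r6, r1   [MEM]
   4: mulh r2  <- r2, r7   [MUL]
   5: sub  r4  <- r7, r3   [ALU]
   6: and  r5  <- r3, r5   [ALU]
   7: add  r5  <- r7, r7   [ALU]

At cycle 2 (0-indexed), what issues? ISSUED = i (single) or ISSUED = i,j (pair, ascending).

[0] i0  xor.ALU  -- RAW r2
[1] i1&i2  and.ALU/xor.ALU  -- pair
[2] i3  st.MEM  -- no-port MEM/MUL
[3] i4&i5  mulh.MUL/sub.ALU  -- pair
[4] i6  and.ALU  -- WAW r5
[5] i7  add.ALU  -- tail

ISSUED = 3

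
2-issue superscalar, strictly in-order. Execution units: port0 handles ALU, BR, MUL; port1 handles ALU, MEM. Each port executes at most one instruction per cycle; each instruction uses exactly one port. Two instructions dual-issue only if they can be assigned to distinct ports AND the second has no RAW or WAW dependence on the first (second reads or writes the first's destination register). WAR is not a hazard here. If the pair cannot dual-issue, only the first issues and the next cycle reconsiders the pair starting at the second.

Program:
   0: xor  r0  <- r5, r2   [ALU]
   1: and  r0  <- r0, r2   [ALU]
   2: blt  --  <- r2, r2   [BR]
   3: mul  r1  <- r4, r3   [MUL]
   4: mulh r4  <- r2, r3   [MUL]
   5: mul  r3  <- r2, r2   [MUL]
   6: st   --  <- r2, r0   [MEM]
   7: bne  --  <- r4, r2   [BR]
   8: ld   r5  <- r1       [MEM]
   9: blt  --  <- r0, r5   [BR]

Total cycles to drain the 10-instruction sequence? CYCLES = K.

  cy0 -> i0 (xor) RAW+WAW r0
  cy1 -> i1+i2 (and/blt) pair
  cy2 -> i3 (mul) no-port MUL/MUL
  cy3 -> i4 (mulh) no-port MUL/MUL
  cy4 -> i5+i6 (mul/st) pair
  cy5 -> i7+i8 (bne/ld) pair
  cy6 -> i9 (blt) tail

CYCLES = 7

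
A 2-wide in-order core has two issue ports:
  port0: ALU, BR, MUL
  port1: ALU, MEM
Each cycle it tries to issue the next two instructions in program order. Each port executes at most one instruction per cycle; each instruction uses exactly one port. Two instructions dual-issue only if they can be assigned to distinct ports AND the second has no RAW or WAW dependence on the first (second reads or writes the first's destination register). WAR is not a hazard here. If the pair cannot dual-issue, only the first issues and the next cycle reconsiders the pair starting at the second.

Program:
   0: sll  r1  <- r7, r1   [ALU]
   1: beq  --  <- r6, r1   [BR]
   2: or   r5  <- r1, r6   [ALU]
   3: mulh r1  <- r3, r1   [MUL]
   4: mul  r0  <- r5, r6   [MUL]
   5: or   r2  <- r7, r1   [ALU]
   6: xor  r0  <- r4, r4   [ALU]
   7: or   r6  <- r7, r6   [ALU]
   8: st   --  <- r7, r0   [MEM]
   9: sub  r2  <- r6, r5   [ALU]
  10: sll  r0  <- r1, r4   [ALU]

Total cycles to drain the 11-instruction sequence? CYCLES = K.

t=0 i0:sll.ALU ; RAW r1
t=1 i1,i2:beq.BR+or.ALU ; 2-wide
t=2 i3:mulh.MUL ; no-port MUL/MUL
t=3 i4,i5:mul.MUL+or.ALU ; 2-wide
t=4 i6,i7:xor.ALU+or.ALU ; 2-wide
t=5 i8,i9:st.MEM+sub.ALU ; 2-wide
t=6 i10:sll.ALU ; tail

CYCLES = 7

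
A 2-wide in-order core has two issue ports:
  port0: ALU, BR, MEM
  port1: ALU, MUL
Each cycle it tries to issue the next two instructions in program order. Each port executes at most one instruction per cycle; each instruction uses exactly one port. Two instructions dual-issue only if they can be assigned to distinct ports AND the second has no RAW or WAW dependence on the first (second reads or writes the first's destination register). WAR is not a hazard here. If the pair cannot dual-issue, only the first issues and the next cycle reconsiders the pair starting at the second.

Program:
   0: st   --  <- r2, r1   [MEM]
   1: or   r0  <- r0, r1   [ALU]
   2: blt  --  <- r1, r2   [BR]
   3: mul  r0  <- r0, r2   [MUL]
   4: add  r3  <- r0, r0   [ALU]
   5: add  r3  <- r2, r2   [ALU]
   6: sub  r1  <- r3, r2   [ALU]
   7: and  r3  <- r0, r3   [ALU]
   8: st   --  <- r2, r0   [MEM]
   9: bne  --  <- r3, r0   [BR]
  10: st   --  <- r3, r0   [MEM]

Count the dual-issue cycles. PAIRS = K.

PAIRS = 3

t=0 i0/i1:st.MEM or.ALU ; 2-wide
t=1 i2/i3:blt.BR mul.MUL ; 2-wide
t=2 i4:add.ALU ; WAW r3
t=3 i5:add.ALU ; RAW r3
t=4 i6/i7:sub.ALU and.ALU ; 2-wide
t=5 i8:st.MEM ; no-port MEM/BR
t=6 i9:bne.BR ; no-port BR/MEM
t=7 i10:st.MEM ; tail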